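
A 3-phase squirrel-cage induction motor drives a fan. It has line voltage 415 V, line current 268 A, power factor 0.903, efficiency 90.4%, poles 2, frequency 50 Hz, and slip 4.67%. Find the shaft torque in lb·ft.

387 lb·ft

P_in = √3·V·I·cosφ = 1.732 × 415 × 268 × 0.903 = 173948 W
P_out = η·P_in = 0.904 × 173948 = 157249 W
n_s = 120×50/2 = 3000 rpm; n = 3000×(1−0.0467) = 2860 rpm
ω = 2π×2860/60 = 299.5 rad/s
τ = P_out/ω = 157249/299.5 = 525 N·m
In lb·ft: 525/1.356 = 387 lb·ft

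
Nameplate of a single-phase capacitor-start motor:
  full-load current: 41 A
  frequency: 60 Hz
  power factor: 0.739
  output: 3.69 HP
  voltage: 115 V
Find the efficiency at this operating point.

P_out = 3.69 × 746 = 2753 W
P_in = V·I·cosφ = 115 × 41 × 0.739 = 3484 W
η = P_out / P_in = 2753 / 3484 = 0.790 = 79.0%

79.0 %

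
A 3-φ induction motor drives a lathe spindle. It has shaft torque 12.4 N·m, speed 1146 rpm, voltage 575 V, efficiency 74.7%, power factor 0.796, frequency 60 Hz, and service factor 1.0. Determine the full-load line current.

ω = 2π×1146/60 = 120 rad/s; P_out = τω = 12.4 × 120 = 1488 W
P_in = P_out / η = 1488 / 0.747 = 1992 W
I_L = P_in / (√3·V_L·cosφ) = 1992 / (1.732 × 575 × 0.796) = 2.51 A

2.51 A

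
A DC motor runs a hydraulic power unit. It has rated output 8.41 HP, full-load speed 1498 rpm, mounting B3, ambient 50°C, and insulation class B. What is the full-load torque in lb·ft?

29.5 lb·ft

P_out = 8.41 × 746 = 6274 W
ω = 2π × 1498/60 = 156.9 rad/s
τ = P_out/ω = 6274/156.9 = 39.99 N·m
In lb·ft: 39.99/1.356 = 29.5 lb·ft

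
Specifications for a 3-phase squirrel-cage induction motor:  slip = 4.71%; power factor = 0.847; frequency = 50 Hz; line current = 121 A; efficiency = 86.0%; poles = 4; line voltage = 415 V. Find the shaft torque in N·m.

423 N·m

P_in = √3·V·I·cosφ = 1.732 × 415 × 121 × 0.847 = 73666 W
P_out = η·P_in = 0.86 × 73666 = 63353 W
n_s = 120×50/4 = 1500 rpm; n = 1500×(1−0.0471) = 1429 rpm
ω = 2π×1429/60 = 149.6 rad/s
τ = P_out/ω = 63353/149.6 = 423 N·m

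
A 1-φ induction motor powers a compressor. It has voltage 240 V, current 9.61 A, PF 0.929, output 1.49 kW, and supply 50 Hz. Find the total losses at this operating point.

653 W

P_in = V·I·cosφ = 240×9.61×0.929 = 2143 W
P_out = 1490 W
Losses = P_in − P_out = 2143 − 1490 = 653 W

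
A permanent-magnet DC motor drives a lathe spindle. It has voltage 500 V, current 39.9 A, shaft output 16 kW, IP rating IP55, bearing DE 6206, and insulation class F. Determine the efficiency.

P_out = 16 kW = 16000 W
P_in = V·I = 500 × 39.9 = 19950 W
η = P_out / P_in = 16000 / 19950 = 0.802 = 80.2%

80.2 %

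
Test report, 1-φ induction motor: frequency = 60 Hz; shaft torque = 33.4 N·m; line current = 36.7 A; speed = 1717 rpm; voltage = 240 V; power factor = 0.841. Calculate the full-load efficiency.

ω = 2π × 1717/60 = 179.8 rad/s; P_out = τω = 33.4 × 179.8 = 6005 W
P_in = V·I·cosφ = 240 × 36.7 × 0.841 = 7408 W
η = P_out / P_in = 6005 / 7408 = 0.811 = 81.1%

81.1 %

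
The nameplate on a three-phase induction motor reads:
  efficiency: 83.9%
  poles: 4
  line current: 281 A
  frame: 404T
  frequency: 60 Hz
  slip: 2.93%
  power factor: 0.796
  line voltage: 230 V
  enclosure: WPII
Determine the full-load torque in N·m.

409 N·m

P_in = √3·V·I·cosφ = 1.732 × 230 × 281 × 0.796 = 89104 W
P_out = η·P_in = 0.839 × 89104 = 74758 W
n_s = 120×60/4 = 1800 rpm; n = 1800×(1−0.0293) = 1747 rpm
ω = 2π×1747/60 = 182.9 rad/s
τ = P_out/ω = 74758/182.9 = 409 N·m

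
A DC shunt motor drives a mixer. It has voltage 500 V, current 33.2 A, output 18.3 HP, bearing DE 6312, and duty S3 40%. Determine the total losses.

2950 W

P_in = V·I = 500×33.2 = 16600 W
P_out = 18.3×746 = 13652 W
Losses = P_in − P_out = 16600 − 13652 = 2948 W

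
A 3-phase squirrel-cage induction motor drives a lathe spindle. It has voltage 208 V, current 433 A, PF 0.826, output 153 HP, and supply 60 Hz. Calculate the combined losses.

14700 W

P_in = √3·V·I·cosφ = 1.732×208×433×0.826 = 128848 W
P_out = 153×746 = 114138 W
Losses = P_in − P_out = 128848 − 114138 = 14710 W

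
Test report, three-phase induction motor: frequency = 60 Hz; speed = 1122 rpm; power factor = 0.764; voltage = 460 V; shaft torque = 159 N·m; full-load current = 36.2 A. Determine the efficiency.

ω = 2π × 1122/60 = 117.5 rad/s; P_out = τω = 159 × 117.5 = 18683 W
P_in = √3·V_L·I_L·cosφ = 1.732 × 460 × 36.2 × 0.764 = 22035 W
η = P_out / P_in = 18683 / 22035 = 0.848 = 84.8%

84.8 %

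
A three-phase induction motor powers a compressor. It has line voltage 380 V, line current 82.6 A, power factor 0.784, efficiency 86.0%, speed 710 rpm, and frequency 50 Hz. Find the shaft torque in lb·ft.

364 lb·ft

P_in = √3·V·I·cosφ = 1.732 × 380 × 82.6 × 0.784 = 42621 W
P_out = η·P_in = 0.86 × 42621 = 36654 W
n = 710 rpm
ω = 2π×710/60 = 74.35 rad/s
τ = P_out/ω = 36654/74.35 = 493 N·m
In lb·ft: 493/1.356 = 364 lb·ft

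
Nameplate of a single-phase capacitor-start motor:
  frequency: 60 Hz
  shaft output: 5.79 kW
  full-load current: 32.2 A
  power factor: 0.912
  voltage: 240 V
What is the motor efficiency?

82.2 %

P_out = 5.79 kW = 5790 W
P_in = V·I·cosφ = 240 × 32.2 × 0.912 = 7048 W
η = P_out / P_in = 5790 / 7048 = 0.822 = 82.2%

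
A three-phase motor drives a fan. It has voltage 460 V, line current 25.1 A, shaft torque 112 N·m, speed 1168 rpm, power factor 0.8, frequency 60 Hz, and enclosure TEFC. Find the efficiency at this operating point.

85.6 %

ω = 2π × 1168/60 = 122.3 rad/s; P_out = τω = 112 × 122.3 = 13698 W
P_in = √3·V_L·I_L·cosφ = 1.732 × 460 × 25.1 × 0.8 = 15998 W
η = P_out / P_in = 13698 / 15998 = 0.856 = 85.6%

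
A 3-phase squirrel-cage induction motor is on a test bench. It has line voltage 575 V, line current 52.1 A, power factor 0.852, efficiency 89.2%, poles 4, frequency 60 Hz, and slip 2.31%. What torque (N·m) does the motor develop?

214 N·m

P_in = √3·V·I·cosφ = 1.732 × 575 × 52.1 × 0.852 = 44207 W
P_out = η·P_in = 0.892 × 44207 = 39433 W
n_s = 120×60/4 = 1800 rpm; n = 1800×(1−0.0231) = 1758 rpm
ω = 2π×1758/60 = 184.1 rad/s
τ = P_out/ω = 39433/184.1 = 214 N·m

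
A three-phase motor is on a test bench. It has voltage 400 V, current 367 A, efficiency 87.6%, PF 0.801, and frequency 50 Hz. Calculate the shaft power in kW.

178 kW

P_in = √3·V·I·cosφ = 1.732 × 400 × 367 × 0.801 = 203660 W
P_out = η·P_in = 0.876 × 203660 = 178406 W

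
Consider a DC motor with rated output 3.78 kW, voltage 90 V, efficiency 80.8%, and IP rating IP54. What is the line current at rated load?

P_out = 3.78 kW = 3780 W
P_in = P_out / η = 3780 / 0.808 = 4678 W
I = P_in / V = 4678 / 90 = 52 A

52 A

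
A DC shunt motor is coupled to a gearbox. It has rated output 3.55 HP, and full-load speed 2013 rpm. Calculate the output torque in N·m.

12.6 N·m

P_out = 3.55 × 746 = 2648 W
ω = 2π × 2013/60 = 210.8 rad/s
τ = P_out/ω = 2648/210.8 = 12.6 N·m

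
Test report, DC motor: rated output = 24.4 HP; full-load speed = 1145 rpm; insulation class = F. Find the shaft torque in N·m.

P_out = 24.4 × 746 = 18202 W
ω = 2π × 1145/60 = 119.9 rad/s
τ = P_out/ω = 18202/119.9 = 152 N·m

152 N·m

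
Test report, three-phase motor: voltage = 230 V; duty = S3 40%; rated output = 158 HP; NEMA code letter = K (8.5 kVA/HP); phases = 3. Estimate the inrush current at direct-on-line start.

S_LR = 8.5 × 158 = 1343 kVA
I_LR = S_LR/(√3·V_L) = 1343000/(1.732×230) = 3370 A

3370 A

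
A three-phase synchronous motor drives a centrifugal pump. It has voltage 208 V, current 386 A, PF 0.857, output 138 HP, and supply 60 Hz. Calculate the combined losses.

16.2 kW

P_in = √3·V·I·cosφ = 1.732×208×386×0.857 = 119173 W
P_out = 138×746 = 102948 W
Losses = P_in − P_out = 119173 − 102948 = 16225 W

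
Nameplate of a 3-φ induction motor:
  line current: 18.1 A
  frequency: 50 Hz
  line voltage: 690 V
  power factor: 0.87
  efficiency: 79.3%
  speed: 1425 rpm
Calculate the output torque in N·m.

100 N·m

P_in = √3·V·I·cosφ = 1.732 × 690 × 18.1 × 0.87 = 18819 W
P_out = η·P_in = 0.793 × 18819 = 14923 W
n = 1425 rpm
ω = 2π×1425/60 = 149.2 rad/s
τ = P_out/ω = 14923/149.2 = 100 N·m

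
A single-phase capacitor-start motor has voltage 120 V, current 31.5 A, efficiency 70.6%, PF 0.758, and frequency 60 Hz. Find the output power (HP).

2.71 HP

P_in = V·I·cosφ = 120 × 31.5 × 0.758 = 2865 W
P_out = η·P_in = 0.706 × 2865 = 2023 W
= 2023/746 = 2.71 HP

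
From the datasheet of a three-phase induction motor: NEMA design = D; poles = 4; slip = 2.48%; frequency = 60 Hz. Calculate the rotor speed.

n_s = 120f/p = 120×60/4 = 1800 rpm
n = n_s(1 − s) = 1800 × (1 − 0.0248) = 1755 rpm

1755 rpm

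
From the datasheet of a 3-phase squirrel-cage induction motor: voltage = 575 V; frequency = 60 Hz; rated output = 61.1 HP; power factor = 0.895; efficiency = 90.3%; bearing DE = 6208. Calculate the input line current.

P_out = 61.1 × 746 = 45581 W
P_in = P_out / η = 45581 / 0.903 = 50477 W
I_L = P_in / (√3·V_L·cosφ) = 50477 / (1.732 × 575 × 0.895) = 56.6 A

56.6 A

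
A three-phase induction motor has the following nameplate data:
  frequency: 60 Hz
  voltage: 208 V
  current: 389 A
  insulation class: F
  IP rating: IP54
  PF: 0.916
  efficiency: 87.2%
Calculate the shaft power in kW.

P_in = √3·V·I·cosφ = 1.732 × 208 × 389 × 0.916 = 128368 W
P_out = η·P_in = 0.872 × 128368 = 111937 W

112 kW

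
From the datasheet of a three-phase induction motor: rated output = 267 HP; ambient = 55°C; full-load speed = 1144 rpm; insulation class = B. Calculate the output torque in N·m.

1660 N·m

P_out = 267 × 746 = 199182 W
ω = 2π × 1144/60 = 119.8 rad/s
τ = P_out/ω = 199182/119.8 = 1660 N·m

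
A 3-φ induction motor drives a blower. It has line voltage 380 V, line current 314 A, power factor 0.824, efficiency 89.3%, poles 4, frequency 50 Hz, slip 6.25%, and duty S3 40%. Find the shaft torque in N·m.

P_in = √3·V·I·cosφ = 1.732 × 380 × 314 × 0.824 = 170290 W
P_out = η·P_in = 0.893 × 170290 = 152069 W
n_s = 120×50/4 = 1500 rpm; n = 1500×(1−0.0625) = 1406 rpm
ω = 2π×1406/60 = 147.2 rad/s
τ = P_out/ω = 152069/147.2 = 1030 N·m

1030 N·m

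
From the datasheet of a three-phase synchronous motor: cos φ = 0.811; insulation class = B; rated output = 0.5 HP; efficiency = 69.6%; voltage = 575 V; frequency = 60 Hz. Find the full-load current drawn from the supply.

P_out = 0.5 × 746 = 373 W
P_in = P_out / η = 373 / 0.696 = 536 W
I_L = P_in / (√3·V_L·cosφ) = 536 / (1.732 × 575 × 0.811) = 0.664 A

0.664 A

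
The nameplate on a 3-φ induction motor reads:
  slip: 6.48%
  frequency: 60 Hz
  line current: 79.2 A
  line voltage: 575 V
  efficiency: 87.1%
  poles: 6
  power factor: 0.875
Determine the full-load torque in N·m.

P_in = √3·V·I·cosφ = 1.732 × 575 × 79.2 × 0.875 = 69016 W
P_out = η·P_in = 0.871 × 69016 = 60113 W
n_s = 120×60/6 = 1200 rpm; n = 1200×(1−0.0648) = 1122 rpm
ω = 2π×1122/60 = 117.5 rad/s
τ = P_out/ω = 60113/117.5 = 512 N·m

512 N·m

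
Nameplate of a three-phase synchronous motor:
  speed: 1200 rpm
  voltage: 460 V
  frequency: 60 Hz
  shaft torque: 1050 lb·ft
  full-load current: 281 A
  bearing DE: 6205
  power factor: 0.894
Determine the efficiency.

τ = 1050 lb·ft × 1.356 = 1424 N·m
ω = 2π × 1200/60 = 125.7 rad/s; P_out = τω = 1424 × 125.7 = 178997 W
P_in = √3·V_L·I_L·cosφ = 1.732 × 460 × 281 × 0.894 = 200147 W
η = P_out / P_in = 178997 / 200147 = 0.894 = 89.4%

89.4 %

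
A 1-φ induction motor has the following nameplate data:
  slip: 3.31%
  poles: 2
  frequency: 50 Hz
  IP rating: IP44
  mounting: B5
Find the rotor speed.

2901 rpm

n_s = 120f/p = 120×50/2 = 3000 rpm
n = n_s(1 − s) = 3000 × (1 − 0.0331) = 2901 rpm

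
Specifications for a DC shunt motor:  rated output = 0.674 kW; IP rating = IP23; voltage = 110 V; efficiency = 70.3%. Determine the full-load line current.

P_out = 0.674 kW = 674 W
P_in = P_out / η = 674 / 0.703 = 959 W
I = P_in / V = 959 / 110 = 8.72 A

8.72 A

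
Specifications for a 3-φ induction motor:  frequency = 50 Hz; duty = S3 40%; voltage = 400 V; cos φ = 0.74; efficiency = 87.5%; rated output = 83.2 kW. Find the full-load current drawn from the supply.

P_out = 83.2 kW = 83200 W
P_in = P_out / η = 83200 / 0.875 = 95086 W
I_L = P_in / (√3·V_L·cosφ) = 95086 / (1.732 × 400 × 0.74) = 185 A

185 A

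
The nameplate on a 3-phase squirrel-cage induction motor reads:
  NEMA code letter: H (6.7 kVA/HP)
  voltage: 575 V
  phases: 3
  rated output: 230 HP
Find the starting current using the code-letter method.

S_LR = 6.7 × 230 = 1541 kVA
I_LR = S_LR/(√3·V_L) = 1541000/(1.732×575) = 1550 A

1550 A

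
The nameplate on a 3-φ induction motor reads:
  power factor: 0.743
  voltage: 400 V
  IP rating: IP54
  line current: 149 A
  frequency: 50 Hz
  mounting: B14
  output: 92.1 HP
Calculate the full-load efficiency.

P_out = 92.1 × 746 = 68707 W
P_in = √3·V_L·I_L·cosφ = 1.732 × 400 × 149 × 0.743 = 76698 W
η = P_out / P_in = 68707 / 76698 = 0.896 = 89.6%

89.6 %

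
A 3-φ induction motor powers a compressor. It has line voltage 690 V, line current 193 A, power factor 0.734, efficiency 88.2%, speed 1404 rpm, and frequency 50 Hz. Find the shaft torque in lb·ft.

P_in = √3·V·I·cosφ = 1.732 × 690 × 193 × 0.734 = 169297 W
P_out = η·P_in = 0.882 × 169297 = 149320 W
n = 1404 rpm
ω = 2π×1404/60 = 147 rad/s
τ = P_out/ω = 149320/147 = 1016 N·m
In lb·ft: 1016/1.356 = 749 lb·ft

749 lb·ft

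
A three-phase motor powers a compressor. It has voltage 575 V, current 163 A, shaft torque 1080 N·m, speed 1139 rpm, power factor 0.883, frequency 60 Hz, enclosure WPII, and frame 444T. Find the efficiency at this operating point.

89.9 %

ω = 2π × 1139/60 = 119.3 rad/s; P_out = τω = 1080 × 119.3 = 128844 W
P_in = √3·V_L·I_L·cosφ = 1.732 × 575 × 163 × 0.883 = 143339 W
η = P_out / P_in = 128844 / 143339 = 0.899 = 89.9%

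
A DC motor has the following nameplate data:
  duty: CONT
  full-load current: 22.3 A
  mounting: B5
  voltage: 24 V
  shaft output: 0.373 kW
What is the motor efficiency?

69.7 %

P_out = 0.373 kW = 373 W
P_in = V·I = 24 × 22.3 = 535 W
η = P_out / P_in = 373 / 535 = 0.697 = 69.7%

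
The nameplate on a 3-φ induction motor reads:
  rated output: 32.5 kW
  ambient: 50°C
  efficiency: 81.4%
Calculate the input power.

P_out = 32500 W
P_in = P_out/η = 32500/0.814 = 39926 W = 39.9 kW

39.9 kW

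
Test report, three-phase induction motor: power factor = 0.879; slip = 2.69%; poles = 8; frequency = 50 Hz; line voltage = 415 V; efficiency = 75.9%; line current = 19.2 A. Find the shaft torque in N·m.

120 N·m

P_in = √3·V·I·cosφ = 1.732 × 415 × 19.2 × 0.879 = 12131 W
P_out = η·P_in = 0.759 × 12131 = 9207 W
n_s = 120×50/8 = 750 rpm; n = 750×(1−0.0269) = 730 rpm
ω = 2π×730/60 = 76.45 rad/s
τ = P_out/ω = 9207/76.45 = 120 N·m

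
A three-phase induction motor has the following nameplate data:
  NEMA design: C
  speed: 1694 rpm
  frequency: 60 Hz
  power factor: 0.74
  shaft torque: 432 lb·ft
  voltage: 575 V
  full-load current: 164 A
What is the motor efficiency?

τ = 432 lb·ft × 1.356 = 585.8 N·m
ω = 2π × 1694/60 = 177.4 rad/s; P_out = τω = 585.8 × 177.4 = 103921 W
P_in = √3·V_L·I_L·cosφ = 1.732 × 575 × 164 × 0.74 = 120862 W
η = P_out / P_in = 103921 / 120862 = 0.860 = 86.0%

86.0 %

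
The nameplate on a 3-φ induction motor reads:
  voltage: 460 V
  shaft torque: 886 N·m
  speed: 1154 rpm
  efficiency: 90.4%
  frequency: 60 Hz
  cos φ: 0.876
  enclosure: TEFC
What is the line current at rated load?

ω = 2π×1154/60 = 120.8 rad/s; P_out = τω = 886 × 120.8 = 107029 W
P_in = P_out / η = 107029 / 0.904 = 118395 W
I_L = P_in / (√3·V_L·cosφ) = 118395 / (1.732 × 460 × 0.876) = 170 A

170 A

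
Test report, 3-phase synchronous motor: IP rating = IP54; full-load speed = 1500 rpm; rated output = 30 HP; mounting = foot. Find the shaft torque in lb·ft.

P_out = 30 × 746 = 22380 W
ω = 2π × 1500/60 = 157.1 rad/s
τ = P_out/ω = 22380/157.1 = 142.5 N·m
In lb·ft: 142.5/1.356 = 105 lb·ft

105 lb·ft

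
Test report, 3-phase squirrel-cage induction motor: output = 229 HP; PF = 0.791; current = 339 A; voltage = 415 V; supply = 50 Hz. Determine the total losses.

21.9 kW

P_in = √3·V·I·cosφ = 1.732×415×339×0.791 = 192740 W
P_out = 229×746 = 170834 W
Losses = P_in − P_out = 192740 − 170834 = 21906 W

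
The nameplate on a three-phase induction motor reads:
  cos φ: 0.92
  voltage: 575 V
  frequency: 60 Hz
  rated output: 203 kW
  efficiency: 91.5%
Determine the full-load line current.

242 A

P_out = 203 kW = 203000 W
P_in = P_out / η = 203000 / 0.915 = 221858 W
I_L = P_in / (√3·V_L·cosφ) = 221858 / (1.732 × 575 × 0.92) = 242 A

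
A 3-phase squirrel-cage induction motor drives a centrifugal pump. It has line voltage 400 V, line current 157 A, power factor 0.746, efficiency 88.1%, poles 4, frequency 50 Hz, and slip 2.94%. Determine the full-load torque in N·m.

P_in = √3·V·I·cosφ = 1.732 × 400 × 157 × 0.746 = 81142 W
P_out = η·P_in = 0.881 × 81142 = 71486 W
n_s = 120×50/4 = 1500 rpm; n = 1500×(1−0.0294) = 1456 rpm
ω = 2π×1456/60 = 152.5 rad/s
τ = P_out/ω = 71486/152.5 = 469 N·m

469 N·m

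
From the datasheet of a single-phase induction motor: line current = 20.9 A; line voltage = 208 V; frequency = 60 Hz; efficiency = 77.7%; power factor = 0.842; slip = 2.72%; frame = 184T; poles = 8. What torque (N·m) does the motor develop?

31 N·m

P_in = V·I·cosφ = 208 × 20.9 × 0.842 = 3660 W
P_out = η·P_in = 0.777 × 3660 = 2844 W
n_s = 120×60/8 = 900 rpm; n = 900×(1−0.0272) = 876 rpm
ω = 2π×876/60 = 91.73 rad/s
τ = P_out/ω = 2844/91.73 = 31 N·m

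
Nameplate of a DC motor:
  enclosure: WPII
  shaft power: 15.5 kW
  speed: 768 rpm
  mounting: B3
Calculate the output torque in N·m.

193 N·m

ω = 2π × 768/60 = 80.42 rad/s
τ = P/ω = 15500/80.42 = 193 N·m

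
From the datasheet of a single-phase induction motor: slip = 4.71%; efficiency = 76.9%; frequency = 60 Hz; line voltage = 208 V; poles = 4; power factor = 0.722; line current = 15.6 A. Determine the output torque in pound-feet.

7.4 lb·ft

P_in = V·I·cosφ = 208 × 15.6 × 0.722 = 2343 W
P_out = η·P_in = 0.769 × 2343 = 1802 W
n_s = 120×60/4 = 1800 rpm; n = 1800×(1−0.0471) = 1715 rpm
ω = 2π×1715/60 = 179.6 rad/s
τ = P_out/ω = 1802/179.6 = 10.03 N·m
In lb·ft: 10.03/1.356 = 7.4 lb·ft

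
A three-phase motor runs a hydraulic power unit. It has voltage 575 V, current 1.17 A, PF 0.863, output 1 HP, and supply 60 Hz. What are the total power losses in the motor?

P_in = √3·V·I·cosφ = 1.732×575×1.17×0.863 = 1006 W
P_out = 1×746 = 746 W
Losses = P_in − P_out = 1006 − 746 = 260 W

260 W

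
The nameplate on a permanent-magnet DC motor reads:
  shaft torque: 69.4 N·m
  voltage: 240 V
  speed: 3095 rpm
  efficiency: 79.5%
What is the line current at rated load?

118 A

ω = 2π×3095/60 = 324.1 rad/s; P_out = τω = 69.4 × 324.1 = 22493 W
P_in = P_out / η = 22493 / 0.795 = 28293 W
I = P_in / V = 28293 / 240 = 118 A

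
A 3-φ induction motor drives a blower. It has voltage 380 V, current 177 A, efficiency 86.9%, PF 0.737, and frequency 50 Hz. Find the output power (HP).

P_in = √3·V·I·cosφ = 1.732 × 380 × 177 × 0.737 = 85856 W
P_out = η·P_in = 0.869 × 85856 = 74609 W
= 74609/746 = 100 HP

100 HP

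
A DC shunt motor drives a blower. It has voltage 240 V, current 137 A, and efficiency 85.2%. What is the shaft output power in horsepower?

P_in = V·I = 240 × 137 = 32880 W
P_out = η·P_in = 0.852 × 32880 = 28014 W
= 28014/746 = 37.6 HP

37.6 HP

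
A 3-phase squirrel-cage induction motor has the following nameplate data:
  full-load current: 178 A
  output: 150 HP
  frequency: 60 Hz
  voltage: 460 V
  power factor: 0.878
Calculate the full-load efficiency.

89.9 %

P_out = 150 × 746 = 111900 W
P_in = √3·V_L·I_L·cosφ = 1.732 × 460 × 178 × 0.878 = 124515 W
η = P_out / P_in = 111900 / 124515 = 0.899 = 89.9%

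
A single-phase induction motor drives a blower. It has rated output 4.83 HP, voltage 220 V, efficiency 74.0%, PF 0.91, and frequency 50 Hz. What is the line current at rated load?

P_out = 4.83 × 746 = 3603 W
P_in = P_out / η = 3603 / 0.740 = 4869 W
I = P_in / (V·cosφ) = 4869 / (220 × 0.91) = 24.3 A

24.3 A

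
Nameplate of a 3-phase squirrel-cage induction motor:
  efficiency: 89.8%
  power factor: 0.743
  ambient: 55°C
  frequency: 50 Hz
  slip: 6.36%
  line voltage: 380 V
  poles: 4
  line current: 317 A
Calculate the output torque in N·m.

946 N·m

P_in = √3·V·I·cosφ = 1.732 × 380 × 317 × 0.743 = 155017 W
P_out = η·P_in = 0.898 × 155017 = 139205 W
n_s = 120×50/4 = 1500 rpm; n = 1500×(1−0.0636) = 1405 rpm
ω = 2π×1405/60 = 147.1 rad/s
τ = P_out/ω = 139205/147.1 = 946 N·m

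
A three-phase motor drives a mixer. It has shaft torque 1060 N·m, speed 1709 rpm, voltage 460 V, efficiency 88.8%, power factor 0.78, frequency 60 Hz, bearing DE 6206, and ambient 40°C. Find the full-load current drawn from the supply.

344 A

ω = 2π×1709/60 = 179 rad/s; P_out = τω = 1060 × 179 = 189740 W
P_in = P_out / η = 189740 / 0.888 = 213671 W
I_L = P_in / (√3·V_L·cosφ) = 213671 / (1.732 × 460 × 0.78) = 344 A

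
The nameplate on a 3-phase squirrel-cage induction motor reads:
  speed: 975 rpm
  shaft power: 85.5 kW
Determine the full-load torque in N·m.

837 N·m

ω = 2π × 975/60 = 102.1 rad/s
τ = P/ω = 85500/102.1 = 837 N·m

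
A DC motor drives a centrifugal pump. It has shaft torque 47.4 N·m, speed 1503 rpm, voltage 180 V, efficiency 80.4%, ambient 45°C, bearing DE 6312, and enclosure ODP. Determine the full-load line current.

ω = 2π×1503/60 = 157.4 rad/s; P_out = τω = 47.4 × 157.4 = 7461 W
P_in = P_out / η = 7461 / 0.804 = 9280 W
I = P_in / V = 9280 / 180 = 51.6 A

51.6 A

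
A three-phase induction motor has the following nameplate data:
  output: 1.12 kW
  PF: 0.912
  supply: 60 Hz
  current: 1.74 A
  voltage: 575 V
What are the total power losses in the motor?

460 W

P_in = √3·V·I·cosφ = 1.732×575×1.74×0.912 = 1580 W
P_out = 1120 W
Losses = P_in − P_out = 1580 − 1120 = 460 W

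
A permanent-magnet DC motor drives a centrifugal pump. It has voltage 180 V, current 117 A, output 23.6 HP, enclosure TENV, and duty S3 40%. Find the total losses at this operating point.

P_in = V·I = 180×117 = 21060 W
P_out = 23.6×746 = 17606 W
Losses = P_in − P_out = 21060 − 17606 = 3454 W

3450 W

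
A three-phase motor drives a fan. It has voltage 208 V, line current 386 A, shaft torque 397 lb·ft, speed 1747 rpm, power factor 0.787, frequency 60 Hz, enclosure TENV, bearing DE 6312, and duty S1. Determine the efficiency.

τ = 397 lb·ft × 1.356 = 538.3 N·m
ω = 2π × 1747/60 = 182.9 rad/s; P_out = τω = 538.3 × 182.9 = 98455 W
P_in = √3·V_L·I_L·cosφ = 1.732 × 208 × 386 × 0.787 = 109439 W
η = P_out / P_in = 98455 / 109439 = 0.900 = 90.0%

90.0 %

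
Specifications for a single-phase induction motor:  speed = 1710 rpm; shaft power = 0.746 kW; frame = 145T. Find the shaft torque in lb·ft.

ω = 2π × 1710/60 = 179.1 rad/s
τ = P/ω = 746/179.1 = 4.165 N·m
In lb·ft: 4.165/1.356 = 3.07 lb·ft

3.07 lb·ft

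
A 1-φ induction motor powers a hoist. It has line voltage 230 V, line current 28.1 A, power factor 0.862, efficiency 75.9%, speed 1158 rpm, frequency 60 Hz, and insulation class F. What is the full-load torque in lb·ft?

25.7 lb·ft

P_in = V·I·cosφ = 230 × 28.1 × 0.862 = 5571 W
P_out = η·P_in = 0.759 × 5571 = 4228 W
n = 1158 rpm
ω = 2π×1158/60 = 121.3 rad/s
τ = P_out/ω = 4228/121.3 = 34.86 N·m
In lb·ft: 34.86/1.356 = 25.7 lb·ft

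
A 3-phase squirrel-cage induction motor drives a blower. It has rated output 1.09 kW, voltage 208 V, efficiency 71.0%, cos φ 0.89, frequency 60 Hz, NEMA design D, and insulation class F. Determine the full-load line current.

4.79 A

P_out = 1.09 kW = 1090 W
P_in = P_out / η = 1090 / 0.710 = 1535 W
I_L = P_in / (√3·V_L·cosφ) = 1535 / (1.732 × 208 × 0.89) = 4.79 A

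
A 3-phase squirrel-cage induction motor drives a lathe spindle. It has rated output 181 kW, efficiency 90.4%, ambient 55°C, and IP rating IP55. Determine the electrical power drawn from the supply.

200 kW

P_out = 181000 W
P_in = P_out/η = 181000/0.904 = 200221 W = 200 kW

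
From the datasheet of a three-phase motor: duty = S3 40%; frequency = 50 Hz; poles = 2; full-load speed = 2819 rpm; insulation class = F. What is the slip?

6.0 %

n_s = 120f/p = 120×50/2 = 3000 rpm
s = (n_s − n)/n_s = (3000 − 2819)/3000 = 0.0603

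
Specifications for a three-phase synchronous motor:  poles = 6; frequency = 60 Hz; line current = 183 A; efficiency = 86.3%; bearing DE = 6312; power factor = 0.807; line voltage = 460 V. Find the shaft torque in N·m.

P_in = √3·V·I·cosφ = 1.732 × 460 × 183 × 0.807 = 117660 W
P_out = η·P_in = 0.863 × 117660 = 101541 W
n = n_s = 120×60/6 = 1200 rpm (synchronous)
ω = 2π×1200/60 = 125.7 rad/s
τ = P_out/ω = 101541/125.7 = 808 N·m

808 N·m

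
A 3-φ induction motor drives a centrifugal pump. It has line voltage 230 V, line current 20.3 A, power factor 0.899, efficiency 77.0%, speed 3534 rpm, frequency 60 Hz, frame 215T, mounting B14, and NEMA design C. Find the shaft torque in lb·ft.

11.2 lb·ft

P_in = √3·V·I·cosφ = 1.732 × 230 × 20.3 × 0.899 = 7270 W
P_out = η·P_in = 0.77 × 7270 = 5598 W
n = 3534 rpm
ω = 2π×3534/60 = 370.1 rad/s
τ = P_out/ω = 5598/370.1 = 15.13 N·m
In lb·ft: 15.13/1.356 = 11.2 lb·ft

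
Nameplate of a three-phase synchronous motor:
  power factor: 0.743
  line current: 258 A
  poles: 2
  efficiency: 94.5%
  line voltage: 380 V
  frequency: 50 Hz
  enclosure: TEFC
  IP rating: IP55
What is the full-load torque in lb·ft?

280 lb·ft

P_in = √3·V·I·cosφ = 1.732 × 380 × 258 × 0.743 = 126165 W
P_out = η·P_in = 0.945 × 126165 = 119226 W
n = n_s = 120×50/2 = 3000 rpm (synchronous)
ω = 2π×3000/60 = 314.2 rad/s
τ = P_out/ω = 119226/314.2 = 379.5 N·m
In lb·ft: 379.5/1.356 = 280 lb·ft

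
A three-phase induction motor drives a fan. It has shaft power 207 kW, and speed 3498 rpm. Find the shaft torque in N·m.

ω = 2π × 3498/60 = 366.3 rad/s
τ = P/ω = 207000/366.3 = 565 N·m

565 N·m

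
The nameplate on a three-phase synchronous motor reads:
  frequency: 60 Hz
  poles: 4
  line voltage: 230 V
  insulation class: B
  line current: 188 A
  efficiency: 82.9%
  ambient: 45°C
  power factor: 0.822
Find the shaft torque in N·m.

271 N·m

P_in = √3·V·I·cosφ = 1.732 × 230 × 188 × 0.822 = 61561 W
P_out = η·P_in = 0.829 × 61561 = 51034 W
n = n_s = 120×60/4 = 1800 rpm (synchronous)
ω = 2π×1800/60 = 188.5 rad/s
τ = P_out/ω = 51034/188.5 = 271 N·m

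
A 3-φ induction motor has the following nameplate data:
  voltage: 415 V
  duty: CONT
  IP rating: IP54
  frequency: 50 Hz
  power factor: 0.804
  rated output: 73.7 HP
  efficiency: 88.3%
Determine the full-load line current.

P_out = 73.7 × 746 = 54980 W
P_in = P_out / η = 54980 / 0.883 = 62265 W
I_L = P_in / (√3·V_L·cosφ) = 62265 / (1.732 × 415 × 0.804) = 108 A

108 A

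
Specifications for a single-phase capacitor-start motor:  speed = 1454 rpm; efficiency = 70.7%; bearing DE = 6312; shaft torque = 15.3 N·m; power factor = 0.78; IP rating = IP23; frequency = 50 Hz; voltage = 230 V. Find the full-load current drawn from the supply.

ω = 2π×1454/60 = 152.3 rad/s; P_out = τω = 15.3 × 152.3 = 2330 W
P_in = P_out / η = 2330 / 0.707 = 3296 W
I = P_in / (V·cosφ) = 3296 / (230 × 0.78) = 18.4 A

18.4 A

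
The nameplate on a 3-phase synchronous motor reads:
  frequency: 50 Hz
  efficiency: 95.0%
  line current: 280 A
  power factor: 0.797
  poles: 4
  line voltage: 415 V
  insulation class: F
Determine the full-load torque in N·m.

P_in = √3·V·I·cosφ = 1.732 × 415 × 280 × 0.797 = 160403 W
P_out = η·P_in = 0.95 × 160403 = 152383 W
n = n_s = 120×50/4 = 1500 rpm (synchronous)
ω = 2π×1500/60 = 157.1 rad/s
τ = P_out/ω = 152383/157.1 = 970 N·m

970 N·m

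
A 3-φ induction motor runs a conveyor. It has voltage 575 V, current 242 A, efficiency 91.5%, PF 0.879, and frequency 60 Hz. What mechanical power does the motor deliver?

194 kW

P_in = √3·V·I·cosφ = 1.732 × 575 × 242 × 0.879 = 211846 W
P_out = η·P_in = 0.915 × 211846 = 193839 W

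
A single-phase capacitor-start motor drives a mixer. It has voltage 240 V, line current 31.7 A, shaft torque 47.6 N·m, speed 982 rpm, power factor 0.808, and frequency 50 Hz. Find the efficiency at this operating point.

79.6 %

ω = 2π × 982/60 = 102.8 rad/s; P_out = τω = 47.6 × 102.8 = 4893 W
P_in = V·I·cosφ = 240 × 31.7 × 0.808 = 6147 W
η = P_out / P_in = 4893 / 6147 = 0.796 = 79.6%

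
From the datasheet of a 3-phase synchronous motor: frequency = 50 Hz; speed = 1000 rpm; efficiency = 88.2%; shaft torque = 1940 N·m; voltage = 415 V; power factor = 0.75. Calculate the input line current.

427 A

ω = 2π×1000/60 = 104.7 rad/s; P_out = τω = 1940 × 104.7 = 203118 W
P_in = P_out / η = 203118 / 0.882 = 230293 W
I_L = P_in / (√3·V_L·cosφ) = 230293 / (1.732 × 415 × 0.75) = 427 A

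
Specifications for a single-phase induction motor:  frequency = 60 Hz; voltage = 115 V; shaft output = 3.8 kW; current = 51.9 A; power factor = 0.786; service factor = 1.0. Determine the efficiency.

P_out = 3.8 kW = 3800 W
P_in = V·I·cosφ = 115 × 51.9 × 0.786 = 4691 W
η = P_out / P_in = 3800 / 4691 = 0.810 = 81.0%

81.0 %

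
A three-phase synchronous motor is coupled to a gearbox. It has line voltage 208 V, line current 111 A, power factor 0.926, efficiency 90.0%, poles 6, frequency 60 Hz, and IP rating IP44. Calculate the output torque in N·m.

265 N·m

P_in = √3·V·I·cosφ = 1.732 × 208 × 111 × 0.926 = 37029 W
P_out = η·P_in = 0.9 × 37029 = 33326 W
n = n_s = 120×60/6 = 1200 rpm (synchronous)
ω = 2π×1200/60 = 125.7 rad/s
τ = P_out/ω = 33326/125.7 = 265 N·m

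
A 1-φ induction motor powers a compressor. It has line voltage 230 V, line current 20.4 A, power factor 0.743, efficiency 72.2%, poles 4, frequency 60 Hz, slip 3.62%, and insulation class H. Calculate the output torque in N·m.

P_in = V·I·cosφ = 230 × 20.4 × 0.743 = 3486 W
P_out = η·P_in = 0.722 × 3486 = 2517 W
n_s = 120×60/4 = 1800 rpm; n = 1800×(1−0.0362) = 1735 rpm
ω = 2π×1735/60 = 181.7 rad/s
τ = P_out/ω = 2517/181.7 = 13.9 N·m

13.9 N·m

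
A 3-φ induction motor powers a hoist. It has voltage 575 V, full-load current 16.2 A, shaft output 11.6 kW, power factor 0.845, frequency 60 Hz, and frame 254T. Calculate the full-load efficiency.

85.1 %

P_out = 11.6 kW = 11600 W
P_in = √3·V_L·I_L·cosφ = 1.732 × 575 × 16.2 × 0.845 = 13633 W
η = P_out / P_in = 11600 / 13633 = 0.851 = 85.1%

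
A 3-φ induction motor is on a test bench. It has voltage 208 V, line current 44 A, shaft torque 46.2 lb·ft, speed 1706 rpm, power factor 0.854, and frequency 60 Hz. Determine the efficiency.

82.7 %

τ = 46.2 lb·ft × 1.356 = 62.65 N·m
ω = 2π × 1706/60 = 178.7 rad/s; P_out = τω = 62.65 × 178.7 = 11196 W
P_in = √3·V_L·I_L·cosφ = 1.732 × 208 × 44 × 0.854 = 13537 W
η = P_out / P_in = 11196 / 13537 = 0.827 = 82.7%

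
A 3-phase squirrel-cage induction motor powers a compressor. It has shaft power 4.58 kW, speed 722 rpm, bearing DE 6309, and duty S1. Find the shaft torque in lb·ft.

ω = 2π × 722/60 = 75.61 rad/s
τ = P/ω = 4580/75.61 = 60.57 N·m
In lb·ft: 60.57/1.356 = 44.7 lb·ft

44.7 lb·ft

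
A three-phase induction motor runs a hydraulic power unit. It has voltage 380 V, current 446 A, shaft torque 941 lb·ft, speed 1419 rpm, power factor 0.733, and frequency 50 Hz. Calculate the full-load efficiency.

τ = 941 lb·ft × 1.356 = 1276 N·m
ω = 2π × 1419/60 = 148.6 rad/s; P_out = τω = 1276 × 148.6 = 189614 W
P_in = √3·V_L·I_L·cosφ = 1.732 × 380 × 446 × 0.733 = 215164 W
η = P_out / P_in = 189614 / 215164 = 0.881 = 88.1%

88.1 %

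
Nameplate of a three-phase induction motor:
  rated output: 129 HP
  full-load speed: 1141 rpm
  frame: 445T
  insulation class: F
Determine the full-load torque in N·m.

805 N·m

P_out = 129 × 746 = 96234 W
ω = 2π × 1141/60 = 119.5 rad/s
τ = P_out/ω = 96234/119.5 = 805 N·m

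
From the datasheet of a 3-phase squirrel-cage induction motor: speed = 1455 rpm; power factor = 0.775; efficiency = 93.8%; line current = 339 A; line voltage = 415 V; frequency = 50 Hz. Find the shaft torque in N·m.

P_in = √3·V·I·cosφ = 1.732 × 415 × 339 × 0.775 = 188841 W
P_out = η·P_in = 0.938 × 188841 = 177133 W
n = 1455 rpm
ω = 2π×1455/60 = 152.4 rad/s
τ = P_out/ω = 177133/152.4 = 1160 N·m

1160 N·m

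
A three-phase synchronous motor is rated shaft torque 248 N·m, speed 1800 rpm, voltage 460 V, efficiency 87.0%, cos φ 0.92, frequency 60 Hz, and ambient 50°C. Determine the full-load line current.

ω = 2π×1800/60 = 188.5 rad/s; P_out = τω = 248 × 188.5 = 46748 W
P_in = P_out / η = 46748 / 0.870 = 53733 W
I_L = P_in / (√3·V_L·cosφ) = 53733 / (1.732 × 460 × 0.92) = 73.3 A

73.3 A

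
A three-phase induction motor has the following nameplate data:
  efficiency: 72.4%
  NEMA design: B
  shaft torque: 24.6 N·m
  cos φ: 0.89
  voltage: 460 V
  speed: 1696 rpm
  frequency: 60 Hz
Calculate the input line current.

ω = 2π×1696/60 = 177.6 rad/s; P_out = τω = 24.6 × 177.6 = 4369 W
P_in = P_out / η = 4369 / 0.724 = 6035 W
I_L = P_in / (√3·V_L·cosφ) = 6035 / (1.732 × 460 × 0.89) = 8.51 A

8.51 A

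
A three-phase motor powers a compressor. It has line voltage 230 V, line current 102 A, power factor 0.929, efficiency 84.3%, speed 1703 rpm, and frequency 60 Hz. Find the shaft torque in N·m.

178 N·m

P_in = √3·V·I·cosφ = 1.732 × 230 × 102 × 0.929 = 37748 W
P_out = η·P_in = 0.843 × 37748 = 31822 W
n = 1703 rpm
ω = 2π×1703/60 = 178.3 rad/s
τ = P_out/ω = 31822/178.3 = 178 N·m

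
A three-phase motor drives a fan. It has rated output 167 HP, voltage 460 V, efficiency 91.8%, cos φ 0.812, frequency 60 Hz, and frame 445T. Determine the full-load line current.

210 A

P_out = 167 × 746 = 124582 W
P_in = P_out / η = 124582 / 0.918 = 135710 W
I_L = P_in / (√3·V_L·cosφ) = 135710 / (1.732 × 460 × 0.812) = 210 A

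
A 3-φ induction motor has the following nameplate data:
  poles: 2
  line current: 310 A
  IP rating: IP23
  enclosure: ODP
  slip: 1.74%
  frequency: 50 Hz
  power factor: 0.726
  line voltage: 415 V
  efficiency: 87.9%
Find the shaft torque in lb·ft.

340 lb·ft

P_in = √3·V·I·cosφ = 1.732 × 415 × 310 × 0.726 = 161769 W
P_out = η·P_in = 0.879 × 161769 = 142195 W
n_s = 120×50/2 = 3000 rpm; n = 3000×(1−0.0174) = 2948 rpm
ω = 2π×2948/60 = 308.7 rad/s
τ = P_out/ω = 142195/308.7 = 460.6 N·m
In lb·ft: 460.6/1.356 = 340 lb·ft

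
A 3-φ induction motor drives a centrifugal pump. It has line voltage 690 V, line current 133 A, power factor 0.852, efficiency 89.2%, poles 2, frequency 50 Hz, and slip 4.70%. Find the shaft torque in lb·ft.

298 lb·ft

P_in = √3·V·I·cosφ = 1.732 × 690 × 133 × 0.852 = 135422 W
P_out = η·P_in = 0.892 × 135422 = 120796 W
n_s = 120×50/2 = 3000 rpm; n = 3000×(1−0.047) = 2859 rpm
ω = 2π×2859/60 = 299.4 rad/s
τ = P_out/ω = 120796/299.4 = 403.5 N·m
In lb·ft: 403.5/1.356 = 298 lb·ft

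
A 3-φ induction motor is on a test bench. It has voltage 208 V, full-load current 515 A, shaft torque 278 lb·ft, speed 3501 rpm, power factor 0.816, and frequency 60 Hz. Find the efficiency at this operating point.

91.3 %

τ = 278 lb·ft × 1.356 = 377 N·m
ω = 2π × 3501/60 = 366.6 rad/s; P_out = τω = 377 × 366.6 = 138208 W
P_in = √3·V_L·I_L·cosφ = 1.732 × 208 × 515 × 0.816 = 151394 W
η = P_out / P_in = 138208 / 151394 = 0.913 = 91.3%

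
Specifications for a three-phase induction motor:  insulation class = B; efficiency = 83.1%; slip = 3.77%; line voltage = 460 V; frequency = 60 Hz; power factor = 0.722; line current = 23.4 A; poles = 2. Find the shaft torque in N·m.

P_in = √3·V·I·cosφ = 1.732 × 460 × 23.4 × 0.722 = 13460 W
P_out = η·P_in = 0.831 × 13460 = 11185 W
n_s = 120×60/2 = 3600 rpm; n = 3600×(1−0.0377) = 3464 rpm
ω = 2π×3464/60 = 362.7 rad/s
τ = P_out/ω = 11185/362.7 = 30.8 N·m

30.8 N·m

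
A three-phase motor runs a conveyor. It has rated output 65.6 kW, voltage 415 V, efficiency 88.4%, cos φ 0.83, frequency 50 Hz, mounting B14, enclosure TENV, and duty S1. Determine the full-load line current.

P_out = 65.6 kW = 65600 W
P_in = P_out / η = 65600 / 0.884 = 74208 W
I_L = P_in / (√3·V_L·cosφ) = 74208 / (1.732 × 415 × 0.83) = 124 A

124 A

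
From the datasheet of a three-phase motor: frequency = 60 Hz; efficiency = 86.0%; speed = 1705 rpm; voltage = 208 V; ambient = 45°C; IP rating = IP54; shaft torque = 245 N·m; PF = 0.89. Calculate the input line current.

159 A

ω = 2π×1705/60 = 178.5 rad/s; P_out = τω = 245 × 178.5 = 43733 W
P_in = P_out / η = 43733 / 0.860 = 50852 W
I_L = P_in / (√3·V_L·cosφ) = 50852 / (1.732 × 208 × 0.89) = 159 A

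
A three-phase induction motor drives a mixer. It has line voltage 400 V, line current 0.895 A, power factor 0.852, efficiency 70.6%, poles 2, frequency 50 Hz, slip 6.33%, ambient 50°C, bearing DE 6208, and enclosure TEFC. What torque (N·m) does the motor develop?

1.27 N·m

P_in = √3·V·I·cosφ = 1.732 × 400 × 0.895 × 0.852 = 528 W
P_out = η·P_in = 0.706 × 528 = 373 W
n_s = 120×50/2 = 3000 rpm; n = 3000×(1−0.0633) = 2810 rpm
ω = 2π×2810/60 = 294.3 rad/s
τ = P_out/ω = 373/294.3 = 1.27 N·m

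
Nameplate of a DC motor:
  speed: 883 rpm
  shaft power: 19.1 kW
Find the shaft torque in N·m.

207 N·m

ω = 2π × 883/60 = 92.47 rad/s
τ = P/ω = 19100/92.47 = 207 N·m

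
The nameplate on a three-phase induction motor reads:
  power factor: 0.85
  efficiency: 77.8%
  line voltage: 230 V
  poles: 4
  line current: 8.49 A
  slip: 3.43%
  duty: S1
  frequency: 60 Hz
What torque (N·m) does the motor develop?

P_in = √3·V·I·cosφ = 1.732 × 230 × 8.49 × 0.85 = 2875 W
P_out = η·P_in = 0.778 × 2875 = 2237 W
n_s = 120×60/4 = 1800 rpm; n = 1800×(1−0.0343) = 1738 rpm
ω = 2π×1738/60 = 182 rad/s
τ = P_out/ω = 2237/182 = 12.3 N·m

12.3 N·m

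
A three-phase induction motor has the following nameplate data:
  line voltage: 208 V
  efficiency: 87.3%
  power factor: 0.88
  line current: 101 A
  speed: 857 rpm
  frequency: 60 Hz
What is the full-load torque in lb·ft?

P_in = √3·V·I·cosφ = 1.732 × 208 × 101 × 0.88 = 32020 W
P_out = η·P_in = 0.873 × 32020 = 27953 W
n = 857 rpm
ω = 2π×857/60 = 89.74 rad/s
τ = P_out/ω = 27953/89.74 = 311.5 N·m
In lb·ft: 311.5/1.356 = 230 lb·ft

230 lb·ft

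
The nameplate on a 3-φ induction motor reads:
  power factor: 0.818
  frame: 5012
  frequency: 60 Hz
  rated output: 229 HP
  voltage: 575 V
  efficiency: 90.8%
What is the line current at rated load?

P_out = 229 × 746 = 170834 W
P_in = P_out / η = 170834 / 0.908 = 188143 W
I_L = P_in / (√3·V_L·cosφ) = 188143 / (1.732 × 575 × 0.818) = 231 A

231 A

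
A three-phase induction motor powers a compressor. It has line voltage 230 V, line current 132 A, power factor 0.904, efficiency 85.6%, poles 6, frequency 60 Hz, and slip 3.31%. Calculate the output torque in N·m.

335 N·m

P_in = √3·V·I·cosφ = 1.732 × 230 × 132 × 0.904 = 47536 W
P_out = η·P_in = 0.856 × 47536 = 40691 W
n_s = 120×60/6 = 1200 rpm; n = 1200×(1−0.0331) = 1160 rpm
ω = 2π×1160/60 = 121.5 rad/s
τ = P_out/ω = 40691/121.5 = 335 N·m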